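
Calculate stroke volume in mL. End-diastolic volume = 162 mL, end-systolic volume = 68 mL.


SV = EDV - ESV
SV = 162 - 68
SV = 94 mL


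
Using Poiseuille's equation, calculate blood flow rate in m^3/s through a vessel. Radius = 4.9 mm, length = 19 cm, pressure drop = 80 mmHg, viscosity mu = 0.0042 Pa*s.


Q = pi*r^4*dP / (8*mu*L)
r = 0.0049 m, L = 0.19 m
dP = 80 mmHg = 10665.76 Pa
Q = 0.003026 m^3/s


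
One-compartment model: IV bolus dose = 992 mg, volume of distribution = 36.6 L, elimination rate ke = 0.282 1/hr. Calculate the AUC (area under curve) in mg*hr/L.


C0 = Dose/Vd = 992/36.6 = 27.1038 mg/L
AUC = C0/ke = 27.1038/0.282
AUC = 96.11 mg*hr/L


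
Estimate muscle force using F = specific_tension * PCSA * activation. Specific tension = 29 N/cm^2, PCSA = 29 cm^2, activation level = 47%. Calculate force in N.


F = sigma * PCSA * activation
F = 29 * 29 * 0.47
F = 395.3 N


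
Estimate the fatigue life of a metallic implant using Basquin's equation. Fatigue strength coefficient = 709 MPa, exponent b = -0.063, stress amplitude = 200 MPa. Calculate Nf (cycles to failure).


sigma_a = sigma_f' * (2Nf)^b
2Nf = (sigma_a/sigma_f')^(1/b)
2Nf = (200/709)^(1/-0.063)
2Nf = 5.2974552e+08
Nf = 2.6487e+08


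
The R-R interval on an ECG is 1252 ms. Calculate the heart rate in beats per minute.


HR = 60 / RR_interval(s)
RR = 1252 ms = 1.252 s
HR = 60 / 1.252 = 47.92 bpm


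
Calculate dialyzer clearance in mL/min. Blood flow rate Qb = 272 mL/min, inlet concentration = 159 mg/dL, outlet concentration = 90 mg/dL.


K = Qb * (Cb_in - Cb_out) / Cb_in
K = 272 * (159 - 90) / 159
K = 118 mL/min


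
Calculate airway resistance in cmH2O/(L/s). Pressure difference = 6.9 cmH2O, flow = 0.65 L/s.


R = dP / flow
R = 6.9 / 0.65
R = 10.62 cmH2O/(L/s)


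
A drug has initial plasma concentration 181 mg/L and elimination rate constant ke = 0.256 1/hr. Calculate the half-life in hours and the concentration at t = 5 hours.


t_half = ln(2) / ke = 0.693147 / 0.256 = 2.708 hr
C(t) = C0 * exp(-ke*t) = 181 * exp(-0.256*5)
C(5) = 50.32 mg/L


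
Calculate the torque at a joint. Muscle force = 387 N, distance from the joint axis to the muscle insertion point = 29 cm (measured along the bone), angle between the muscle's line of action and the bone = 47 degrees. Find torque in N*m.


Torque = F * d * sin(theta)   (moment arm = d*sin(theta))
d = 29 cm = 0.29 m
Torque = 387 * 0.29 * sin(47)
Torque = 82.08 N*m


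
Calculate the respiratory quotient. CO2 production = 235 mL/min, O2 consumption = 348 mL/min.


RQ = VCO2 / VO2
RQ = 235 / 348
RQ = 0.6753


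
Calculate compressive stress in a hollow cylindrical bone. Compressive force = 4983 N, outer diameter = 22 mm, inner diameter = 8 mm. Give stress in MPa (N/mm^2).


A = pi*(r_o^2 - r_i^2)
r_o = 11 mm, r_i = 4 mm
A = 329.867 mm^2
sigma = F/A = 4983 / 329.867
sigma = 15.11 MPa


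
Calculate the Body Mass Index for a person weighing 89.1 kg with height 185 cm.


BMI = weight / height^2
height = 185 cm = 1.85 m
BMI = 89.1 / 1.85^2
BMI = 26.03 kg/m^2


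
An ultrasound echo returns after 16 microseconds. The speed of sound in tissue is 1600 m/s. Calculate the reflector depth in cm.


depth = c * t / 2
t = 16 us = 1.6000e-05 s
depth = 1600 * 1.6000e-05 / 2
depth = 0.0128 m = 1.28 cm


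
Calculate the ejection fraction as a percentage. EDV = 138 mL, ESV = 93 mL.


SV = EDV - ESV = 138 - 93 = 45 mL
EF = SV/EDV * 100 = 45/138 * 100
EF = 32.61%


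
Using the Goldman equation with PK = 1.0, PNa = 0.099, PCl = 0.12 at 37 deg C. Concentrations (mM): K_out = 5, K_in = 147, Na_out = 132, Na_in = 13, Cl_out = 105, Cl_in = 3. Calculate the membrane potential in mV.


Vm = (RT/F)*ln((PK*Ko + PNa*Nao + PCl*Cli)/(PK*Ki + PNa*Nai + PCl*Clo))
Numer = 18.428, Denom = 160.887
Vm = -57.91 mV


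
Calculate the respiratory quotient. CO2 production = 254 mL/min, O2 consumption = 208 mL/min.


RQ = VCO2 / VO2
RQ = 254 / 208
RQ = 1.221


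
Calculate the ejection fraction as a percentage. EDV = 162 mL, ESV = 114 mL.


SV = EDV - ESV = 162 - 114 = 48 mL
EF = SV/EDV * 100 = 48/162 * 100
EF = 29.63%


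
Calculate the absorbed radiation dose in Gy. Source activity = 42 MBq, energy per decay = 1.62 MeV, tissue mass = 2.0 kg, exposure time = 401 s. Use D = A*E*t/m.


A = 42 MBq = 4.2000e+07 Bq
E = 1.62 MeV = 2.59524e-13 J
D = A*E*t/m = 4.2000e+07*2.59524e-13*401/2.0
D = 0.002185 Gy


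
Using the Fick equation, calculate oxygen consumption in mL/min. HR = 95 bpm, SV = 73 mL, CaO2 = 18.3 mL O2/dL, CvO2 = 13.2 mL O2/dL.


CO = HR*SV = 95*73/1000 = 6.935 L/min
a-v O2 diff = 18.3 - 13.2 = 5.1 mL/dL
VO2 = CO * (CaO2-CvO2) * 10 dL/L
VO2 = 6.935 * 5.1 * 10
VO2 = 353.7 mL/min


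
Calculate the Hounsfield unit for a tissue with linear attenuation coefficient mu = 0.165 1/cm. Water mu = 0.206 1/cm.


HU = ((mu_tissue - mu_water) / mu_water) * 1000
HU = ((0.165 - 0.206) / 0.206) * 1000
HU = -199


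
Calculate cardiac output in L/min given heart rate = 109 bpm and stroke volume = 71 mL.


CO = HR * SV
CO = 109 * 71 / 1000
CO = 7.739 L/min


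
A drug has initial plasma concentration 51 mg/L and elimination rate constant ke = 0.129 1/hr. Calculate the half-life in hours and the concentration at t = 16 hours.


t_half = ln(2) / ke = 0.693147 / 0.129 = 5.373 hr
C(t) = C0 * exp(-ke*t) = 51 * exp(-0.129*16)
C(16) = 6.474 mg/L


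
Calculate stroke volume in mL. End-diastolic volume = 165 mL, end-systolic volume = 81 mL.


SV = EDV - ESV
SV = 165 - 81
SV = 84 mL


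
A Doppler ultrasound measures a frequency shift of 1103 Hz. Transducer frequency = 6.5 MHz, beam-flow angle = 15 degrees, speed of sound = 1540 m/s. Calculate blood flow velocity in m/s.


v = fd * c / (2 * f0 * cos(theta))
v = 1103 * 1540 / (2 * 6.5000e+06 * cos(15))
v = 0.1353 m/s


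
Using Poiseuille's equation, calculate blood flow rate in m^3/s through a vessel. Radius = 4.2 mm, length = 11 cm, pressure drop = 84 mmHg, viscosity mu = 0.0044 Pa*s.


Q = pi*r^4*dP / (8*mu*L)
r = 0.0042 m, L = 0.11 m
dP = 84 mmHg = 11199.048 Pa
Q = 0.002827 m^3/s


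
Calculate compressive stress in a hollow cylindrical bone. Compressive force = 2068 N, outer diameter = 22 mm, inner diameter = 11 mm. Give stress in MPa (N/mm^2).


A = pi*(r_o^2 - r_i^2)
r_o = 11 mm, r_i = 5.5 mm
A = 285.1 mm^2
sigma = F/A = 2068 / 285.1
sigma = 7.254 MPa


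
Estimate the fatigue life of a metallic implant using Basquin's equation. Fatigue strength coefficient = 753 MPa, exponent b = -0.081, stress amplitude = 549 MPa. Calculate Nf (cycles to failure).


sigma_a = sigma_f' * (2Nf)^b
2Nf = (sigma_a/sigma_f')^(1/b)
2Nf = (549/753)^(1/-0.081)
2Nf = 49.443199
Nf = 24.72


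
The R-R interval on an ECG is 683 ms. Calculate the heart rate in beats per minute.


HR = 60 / RR_interval(s)
RR = 683 ms = 0.683 s
HR = 60 / 0.683 = 87.85 bpm


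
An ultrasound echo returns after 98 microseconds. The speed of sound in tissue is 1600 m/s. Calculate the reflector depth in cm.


depth = c * t / 2
t = 98 us = 9.8000e-05 s
depth = 1600 * 9.8000e-05 / 2
depth = 0.0784 m = 7.84 cm


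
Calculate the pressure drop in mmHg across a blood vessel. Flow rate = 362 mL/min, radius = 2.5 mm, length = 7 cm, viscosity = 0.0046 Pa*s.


dP = 8*mu*L*Q / (pi*r^4)
Q = 362 mL/min = 6.03333e-06 m^3/s
dP = 126.646 Pa = 126.646 / 133.322 mmHg = 0.9499 mmHg


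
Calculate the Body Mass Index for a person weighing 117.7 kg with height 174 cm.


BMI = weight / height^2
height = 174 cm = 1.74 m
BMI = 117.7 / 1.74^2
BMI = 38.88 kg/m^2


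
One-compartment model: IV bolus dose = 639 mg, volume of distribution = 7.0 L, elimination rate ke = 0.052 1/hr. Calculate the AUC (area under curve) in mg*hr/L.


C0 = Dose/Vd = 639/7.0 = 91.2857 mg/L
AUC = C0/ke = 91.2857/0.052
AUC = 1755 mg*hr/L


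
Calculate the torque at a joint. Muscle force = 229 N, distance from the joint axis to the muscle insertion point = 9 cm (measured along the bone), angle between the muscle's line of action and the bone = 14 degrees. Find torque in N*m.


Torque = F * d * sin(theta)   (moment arm = d*sin(theta))
d = 9 cm = 0.09 m
Torque = 229 * 0.09 * sin(14)
Torque = 4.986 N*m


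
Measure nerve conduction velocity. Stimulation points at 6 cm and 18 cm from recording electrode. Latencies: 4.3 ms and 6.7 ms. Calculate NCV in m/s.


Distance = (18 - 6) / 100 = 0.12 m
dt = (6.7 - 4.3) / 1000 = 0.0024 s
NCV = dist / dt = 50 m/s


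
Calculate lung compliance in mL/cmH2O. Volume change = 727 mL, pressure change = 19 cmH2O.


C = dV / dP
C = 727 / 19
C = 38.26 mL/cmH2O


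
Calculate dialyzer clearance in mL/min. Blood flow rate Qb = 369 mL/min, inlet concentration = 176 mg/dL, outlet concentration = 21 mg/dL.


K = Qb * (Cb_in - Cb_out) / Cb_in
K = 369 * (176 - 21) / 176
K = 325 mL/min


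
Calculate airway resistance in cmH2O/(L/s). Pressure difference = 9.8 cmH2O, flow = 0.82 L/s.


R = dP / flow
R = 9.8 / 0.82
R = 11.95 cmH2O/(L/s)


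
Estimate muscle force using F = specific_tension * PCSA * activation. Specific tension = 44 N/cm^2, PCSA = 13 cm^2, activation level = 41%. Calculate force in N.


F = sigma * PCSA * activation
F = 44 * 13 * 0.41
F = 234.5 N


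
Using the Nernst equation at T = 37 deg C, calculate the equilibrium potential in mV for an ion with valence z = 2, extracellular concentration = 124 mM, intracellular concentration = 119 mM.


E = (RT/(zF)) * ln(C_out/C_in)
T = 37 + 273.15 = 310.15 K
E = (8.314 * 310.15 / (2 * 96485)) * ln(124/119)
E = 0.55 mV


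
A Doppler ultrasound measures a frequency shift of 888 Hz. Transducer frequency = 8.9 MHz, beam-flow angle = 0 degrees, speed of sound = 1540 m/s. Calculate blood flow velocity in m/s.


v = fd * c / (2 * f0 * cos(theta))
v = 888 * 1540 / (2 * 8.9000e+06 * cos(0))
v = 0.07683 m/s


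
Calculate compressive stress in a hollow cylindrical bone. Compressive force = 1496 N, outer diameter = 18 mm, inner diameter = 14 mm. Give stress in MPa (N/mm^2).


A = pi*(r_o^2 - r_i^2)
r_o = 9 mm, r_i = 7 mm
A = 100.531 mm^2
sigma = F/A = 1496 / 100.531
sigma = 14.88 MPa


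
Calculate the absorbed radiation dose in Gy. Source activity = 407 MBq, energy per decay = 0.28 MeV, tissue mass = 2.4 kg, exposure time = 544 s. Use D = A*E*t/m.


A = 407 MBq = 4.0700e+08 Bq
E = 0.28 MeV = 4.4856e-14 J
D = A*E*t/m = 4.0700e+08*4.4856e-14*544/2.4
D = 0.004138 Gy


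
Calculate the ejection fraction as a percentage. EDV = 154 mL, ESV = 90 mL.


SV = EDV - ESV = 154 - 90 = 64 mL
EF = SV/EDV * 100 = 64/154 * 100
EF = 41.56%


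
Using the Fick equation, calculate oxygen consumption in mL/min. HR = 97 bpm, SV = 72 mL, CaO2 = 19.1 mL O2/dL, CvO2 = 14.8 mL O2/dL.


CO = HR*SV = 97*72/1000 = 6.984 L/min
a-v O2 diff = 19.1 - 14.8 = 4.3 mL/dL
VO2 = CO * (CaO2-CvO2) * 10 dL/L
VO2 = 6.984 * 4.3 * 10
VO2 = 300.3 mL/min


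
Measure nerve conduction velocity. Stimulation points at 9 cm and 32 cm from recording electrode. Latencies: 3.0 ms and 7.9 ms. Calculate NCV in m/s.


Distance = (32 - 9) / 100 = 0.23 m
dt = (7.9 - 3.0) / 1000 = 0.0049 s
NCV = dist / dt = 46.94 m/s


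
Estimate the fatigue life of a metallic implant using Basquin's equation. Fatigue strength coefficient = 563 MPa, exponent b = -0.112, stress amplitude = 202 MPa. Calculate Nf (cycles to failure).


sigma_a = sigma_f' * (2Nf)^b
2Nf = (sigma_a/sigma_f')^(1/b)
2Nf = (202/563)^(1/-0.112)
2Nf = 9432.2716
Nf = 4716


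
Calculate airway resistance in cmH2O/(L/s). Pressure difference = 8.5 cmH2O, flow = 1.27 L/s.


R = dP / flow
R = 8.5 / 1.27
R = 6.693 cmH2O/(L/s)


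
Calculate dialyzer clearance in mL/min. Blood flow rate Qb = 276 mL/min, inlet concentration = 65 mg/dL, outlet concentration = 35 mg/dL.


K = Qb * (Cb_in - Cb_out) / Cb_in
K = 276 * (65 - 35) / 65
K = 127.4 mL/min


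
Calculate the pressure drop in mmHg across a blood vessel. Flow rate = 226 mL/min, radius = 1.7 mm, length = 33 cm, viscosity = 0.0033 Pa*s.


dP = 8*mu*L*Q / (pi*r^4)
Q = 226 mL/min = 3.76667e-06 m^3/s
dP = 1250.63 Pa = 1250.63 / 133.322 mmHg = 9.381 mmHg


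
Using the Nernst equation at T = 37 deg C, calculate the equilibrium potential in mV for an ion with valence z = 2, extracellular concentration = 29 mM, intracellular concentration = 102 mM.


E = (RT/(zF)) * ln(C_out/C_in)
T = 37 + 273.15 = 310.15 K
E = (8.314 * 310.15 / (2 * 96485)) * ln(29/102)
E = -16.81 mV


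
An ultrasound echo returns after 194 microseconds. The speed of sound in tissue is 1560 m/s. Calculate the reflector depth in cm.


depth = c * t / 2
t = 194 us = 1.9400e-04 s
depth = 1560 * 1.9400e-04 / 2
depth = 0.15132 m = 15.132 cm


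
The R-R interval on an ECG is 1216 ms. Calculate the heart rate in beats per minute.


HR = 60 / RR_interval(s)
RR = 1216 ms = 1.216 s
HR = 60 / 1.216 = 49.34 bpm


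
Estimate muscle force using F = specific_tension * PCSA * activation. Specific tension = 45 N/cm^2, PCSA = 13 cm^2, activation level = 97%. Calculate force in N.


F = sigma * PCSA * activation
F = 45 * 13 * 0.97
F = 567.4 N


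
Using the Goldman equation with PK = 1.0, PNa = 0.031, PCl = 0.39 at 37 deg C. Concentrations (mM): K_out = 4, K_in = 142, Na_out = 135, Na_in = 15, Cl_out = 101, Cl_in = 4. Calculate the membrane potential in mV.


Vm = (RT/F)*ln((PK*Ko + PNa*Nao + PCl*Cli)/(PK*Ki + PNa*Nai + PCl*Clo))
Numer = 9.745, Denom = 181.855
Vm = -78.21 mV


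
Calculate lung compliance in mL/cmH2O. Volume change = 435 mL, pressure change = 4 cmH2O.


C = dV / dP
C = 435 / 4
C = 108.8 mL/cmH2O


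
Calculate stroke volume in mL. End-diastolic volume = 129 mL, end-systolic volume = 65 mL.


SV = EDV - ESV
SV = 129 - 65
SV = 64 mL


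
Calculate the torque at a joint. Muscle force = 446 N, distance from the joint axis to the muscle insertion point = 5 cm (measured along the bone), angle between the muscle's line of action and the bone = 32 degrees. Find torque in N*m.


Torque = F * d * sin(theta)   (moment arm = d*sin(theta))
d = 5 cm = 0.05 m
Torque = 446 * 0.05 * sin(32)
Torque = 11.82 N*m


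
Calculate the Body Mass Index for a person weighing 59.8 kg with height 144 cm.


BMI = weight / height^2
height = 144 cm = 1.44 m
BMI = 59.8 / 1.44^2
BMI = 28.84 kg/m^2


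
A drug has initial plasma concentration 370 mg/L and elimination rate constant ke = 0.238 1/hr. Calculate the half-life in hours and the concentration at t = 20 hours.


t_half = ln(2) / ke = 0.693147 / 0.238 = 2.912 hr
C(t) = C0 * exp(-ke*t) = 370 * exp(-0.238*20)
C(20) = 3.169 mg/L


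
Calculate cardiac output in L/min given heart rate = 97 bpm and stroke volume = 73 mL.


CO = HR * SV
CO = 97 * 73 / 1000
CO = 7.081 L/min


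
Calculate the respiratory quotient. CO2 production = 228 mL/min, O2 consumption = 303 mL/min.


RQ = VCO2 / VO2
RQ = 228 / 303
RQ = 0.7525


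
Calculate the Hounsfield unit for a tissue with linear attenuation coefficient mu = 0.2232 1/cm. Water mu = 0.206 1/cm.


HU = ((mu_tissue - mu_water) / mu_water) * 1000
HU = ((0.2232 - 0.206) / 0.206) * 1000
HU = 83.5


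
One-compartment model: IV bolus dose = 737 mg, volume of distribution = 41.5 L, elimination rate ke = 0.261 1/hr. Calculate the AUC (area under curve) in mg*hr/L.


C0 = Dose/Vd = 737/41.5 = 17.759 mg/L
AUC = C0/ke = 17.759/0.261
AUC = 68.04 mg*hr/L


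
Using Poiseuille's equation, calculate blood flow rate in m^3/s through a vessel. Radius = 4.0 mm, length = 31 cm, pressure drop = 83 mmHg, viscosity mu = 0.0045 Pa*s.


Q = pi*r^4*dP / (8*mu*L)
r = 0.004 m, L = 0.31 m
dP = 83 mmHg = 11065.726 Pa
Q = 7.9745e-04 m^3/s


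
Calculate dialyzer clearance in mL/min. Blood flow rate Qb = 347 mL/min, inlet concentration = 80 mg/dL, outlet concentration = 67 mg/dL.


K = Qb * (Cb_in - Cb_out) / Cb_in
K = 347 * (80 - 67) / 80
K = 56.39 mL/min


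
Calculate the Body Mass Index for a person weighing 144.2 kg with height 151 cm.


BMI = weight / height^2
height = 151 cm = 1.51 m
BMI = 144.2 / 1.51^2
BMI = 63.24 kg/m^2


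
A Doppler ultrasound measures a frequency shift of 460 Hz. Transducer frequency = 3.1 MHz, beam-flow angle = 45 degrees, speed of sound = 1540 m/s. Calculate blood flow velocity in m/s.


v = fd * c / (2 * f0 * cos(theta))
v = 460 * 1540 / (2 * 3.1000e+06 * cos(45))
v = 0.1616 m/s


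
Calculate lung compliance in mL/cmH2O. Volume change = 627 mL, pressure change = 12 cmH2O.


C = dV / dP
C = 627 / 12
C = 52.25 mL/cmH2O


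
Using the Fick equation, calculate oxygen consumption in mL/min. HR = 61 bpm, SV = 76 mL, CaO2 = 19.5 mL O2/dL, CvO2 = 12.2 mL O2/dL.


CO = HR*SV = 61*76/1000 = 4.636 L/min
a-v O2 diff = 19.5 - 12.2 = 7.3 mL/dL
VO2 = CO * (CaO2-CvO2) * 10 dL/L
VO2 = 4.636 * 7.3 * 10
VO2 = 338.4 mL/min


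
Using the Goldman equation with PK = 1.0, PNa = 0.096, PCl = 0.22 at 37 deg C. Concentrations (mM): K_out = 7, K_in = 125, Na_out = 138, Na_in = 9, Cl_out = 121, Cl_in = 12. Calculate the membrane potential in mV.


Vm = (RT/F)*ln((PK*Ko + PNa*Nao + PCl*Cli)/(PK*Ki + PNa*Nai + PCl*Clo))
Numer = 22.888, Denom = 152.484
Vm = -50.68 mV


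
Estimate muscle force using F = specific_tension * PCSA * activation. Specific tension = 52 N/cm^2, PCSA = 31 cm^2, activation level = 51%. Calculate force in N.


F = sigma * PCSA * activation
F = 52 * 31 * 0.51
F = 822.1 N


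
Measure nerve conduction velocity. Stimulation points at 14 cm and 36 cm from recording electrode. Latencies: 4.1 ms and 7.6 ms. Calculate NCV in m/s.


Distance = (36 - 14) / 100 = 0.22 m
dt = (7.6 - 4.1) / 1000 = 0.0035 s
NCV = dist / dt = 62.86 m/s


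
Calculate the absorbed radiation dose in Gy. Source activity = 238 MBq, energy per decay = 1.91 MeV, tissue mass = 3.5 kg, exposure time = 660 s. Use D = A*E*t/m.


A = 238 MBq = 2.3800e+08 Bq
E = 1.91 MeV = 3.05982e-13 J
D = A*E*t/m = 2.3800e+08*3.05982e-13*660/3.5
D = 0.01373 Gy


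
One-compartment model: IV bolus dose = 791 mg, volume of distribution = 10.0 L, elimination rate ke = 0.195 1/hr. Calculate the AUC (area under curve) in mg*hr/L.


C0 = Dose/Vd = 791/10.0 = 79.1 mg/L
AUC = C0/ke = 79.1/0.195
AUC = 405.6 mg*hr/L


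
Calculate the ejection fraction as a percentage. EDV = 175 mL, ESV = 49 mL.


SV = EDV - ESV = 175 - 49 = 126 mL
EF = SV/EDV * 100 = 126/175 * 100
EF = 72%


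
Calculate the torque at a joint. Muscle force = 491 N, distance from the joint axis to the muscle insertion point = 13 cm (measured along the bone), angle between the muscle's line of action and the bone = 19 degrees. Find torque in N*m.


Torque = F * d * sin(theta)   (moment arm = d*sin(theta))
d = 13 cm = 0.13 m
Torque = 491 * 0.13 * sin(19)
Torque = 20.78 N*m


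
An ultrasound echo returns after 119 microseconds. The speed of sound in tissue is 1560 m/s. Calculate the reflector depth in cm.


depth = c * t / 2
t = 119 us = 1.1900e-04 s
depth = 1560 * 1.1900e-04 / 2
depth = 0.09282 m = 9.282 cm


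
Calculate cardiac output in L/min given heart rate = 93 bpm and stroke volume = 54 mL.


CO = HR * SV
CO = 93 * 54 / 1000
CO = 5.022 L/min


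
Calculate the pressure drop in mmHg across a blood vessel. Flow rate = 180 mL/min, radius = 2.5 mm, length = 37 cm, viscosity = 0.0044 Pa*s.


dP = 8*mu*L*Q / (pi*r^4)
Q = 180 mL/min = 3e-06 m^3/s
dP = 318.387 Pa = 318.387 / 133.322 mmHg = 2.388 mmHg


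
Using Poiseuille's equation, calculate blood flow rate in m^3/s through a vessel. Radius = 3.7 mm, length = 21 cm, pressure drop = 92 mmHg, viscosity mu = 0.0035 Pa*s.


Q = pi*r^4*dP / (8*mu*L)
r = 0.0037 m, L = 0.21 m
dP = 92 mmHg = 12265.624 Pa
Q = 0.001228 m^3/s


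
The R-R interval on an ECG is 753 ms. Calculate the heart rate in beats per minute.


HR = 60 / RR_interval(s)
RR = 753 ms = 0.753 s
HR = 60 / 0.753 = 79.68 bpm


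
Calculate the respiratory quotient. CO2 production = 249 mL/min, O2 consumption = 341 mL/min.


RQ = VCO2 / VO2
RQ = 249 / 341
RQ = 0.7302


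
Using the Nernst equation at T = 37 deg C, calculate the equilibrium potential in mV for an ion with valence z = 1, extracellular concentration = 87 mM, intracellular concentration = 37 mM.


E = (RT/(zF)) * ln(C_out/C_in)
T = 37 + 273.15 = 310.15 K
E = (8.314 * 310.15 / (1 * 96485)) * ln(87/37)
E = 22.85 mV


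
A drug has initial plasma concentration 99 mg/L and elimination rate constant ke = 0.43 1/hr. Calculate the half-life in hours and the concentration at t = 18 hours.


t_half = ln(2) / ke = 0.693147 / 0.43 = 1.612 hr
C(t) = C0 * exp(-ke*t) = 99 * exp(-0.43*18)
C(18) = 0.04307 mg/L


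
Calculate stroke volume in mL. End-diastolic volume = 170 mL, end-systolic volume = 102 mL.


SV = EDV - ESV
SV = 170 - 102
SV = 68 mL


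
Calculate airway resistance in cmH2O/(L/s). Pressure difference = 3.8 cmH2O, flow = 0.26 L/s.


R = dP / flow
R = 3.8 / 0.26
R = 14.62 cmH2O/(L/s)


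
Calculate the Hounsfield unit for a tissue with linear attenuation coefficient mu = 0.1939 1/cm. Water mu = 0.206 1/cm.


HU = ((mu_tissue - mu_water) / mu_water) * 1000
HU = ((0.1939 - 0.206) / 0.206) * 1000
HU = -58.74


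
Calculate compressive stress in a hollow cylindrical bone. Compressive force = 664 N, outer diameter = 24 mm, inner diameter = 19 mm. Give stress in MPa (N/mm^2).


A = pi*(r_o^2 - r_i^2)
r_o = 12 mm, r_i = 9.5 mm
A = 168.861 mm^2
sigma = F/A = 664 / 168.861
sigma = 3.932 MPa


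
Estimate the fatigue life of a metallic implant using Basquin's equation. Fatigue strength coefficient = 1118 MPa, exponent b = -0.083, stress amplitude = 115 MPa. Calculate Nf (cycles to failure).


sigma_a = sigma_f' * (2Nf)^b
2Nf = (sigma_a/sigma_f')^(1/b)
2Nf = (115/1118)^(1/-0.083)
2Nf = 7.9529761e+11
Nf = 3.9765e+11


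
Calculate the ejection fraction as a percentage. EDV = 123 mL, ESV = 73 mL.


SV = EDV - ESV = 123 - 73 = 50 mL
EF = SV/EDV * 100 = 50/123 * 100
EF = 40.65%


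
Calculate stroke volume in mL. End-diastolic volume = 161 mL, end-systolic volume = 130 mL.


SV = EDV - ESV
SV = 161 - 130
SV = 31 mL


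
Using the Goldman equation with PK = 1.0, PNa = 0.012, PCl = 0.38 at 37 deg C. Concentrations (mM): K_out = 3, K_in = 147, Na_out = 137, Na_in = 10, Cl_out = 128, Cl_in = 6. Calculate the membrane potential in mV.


Vm = (RT/F)*ln((PK*Ko + PNa*Nao + PCl*Cli)/(PK*Ki + PNa*Nai + PCl*Clo))
Numer = 6.924, Denom = 195.76
Vm = -89.31 mV


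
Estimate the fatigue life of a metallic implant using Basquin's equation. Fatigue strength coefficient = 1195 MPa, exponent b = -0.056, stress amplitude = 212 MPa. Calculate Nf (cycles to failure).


sigma_a = sigma_f' * (2Nf)^b
2Nf = (sigma_a/sigma_f')^(1/b)
2Nf = (212/1195)^(1/-0.056)
2Nf = 2.5780213e+13
Nf = 1.2890e+13


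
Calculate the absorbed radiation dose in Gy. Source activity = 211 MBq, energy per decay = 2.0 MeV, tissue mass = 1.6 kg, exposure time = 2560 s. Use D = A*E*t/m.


A = 211 MBq = 2.1100e+08 Bq
E = 2.0 MeV = 3.204e-13 J
D = A*E*t/m = 2.1100e+08*3.204e-13*2560/1.6
D = 0.1082 Gy


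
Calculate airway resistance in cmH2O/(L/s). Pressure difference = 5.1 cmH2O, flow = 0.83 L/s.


R = dP / flow
R = 5.1 / 0.83
R = 6.145 cmH2O/(L/s)


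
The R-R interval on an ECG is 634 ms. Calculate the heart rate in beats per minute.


HR = 60 / RR_interval(s)
RR = 634 ms = 0.634 s
HR = 60 / 0.634 = 94.64 bpm


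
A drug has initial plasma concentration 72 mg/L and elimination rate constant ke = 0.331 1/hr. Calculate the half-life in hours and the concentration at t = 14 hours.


t_half = ln(2) / ke = 0.693147 / 0.331 = 2.094 hr
C(t) = C0 * exp(-ke*t) = 72 * exp(-0.331*14)
C(14) = 0.6995 mg/L


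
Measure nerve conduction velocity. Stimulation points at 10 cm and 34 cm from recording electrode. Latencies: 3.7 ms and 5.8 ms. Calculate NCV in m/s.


Distance = (34 - 10) / 100 = 0.24 m
dt = (5.8 - 3.7) / 1000 = 0.0021 s
NCV = dist / dt = 114.3 m/s


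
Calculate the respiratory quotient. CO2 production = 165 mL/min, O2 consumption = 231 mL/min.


RQ = VCO2 / VO2
RQ = 165 / 231
RQ = 0.7143


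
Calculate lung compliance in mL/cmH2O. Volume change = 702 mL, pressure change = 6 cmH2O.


C = dV / dP
C = 702 / 6
C = 117 mL/cmH2O


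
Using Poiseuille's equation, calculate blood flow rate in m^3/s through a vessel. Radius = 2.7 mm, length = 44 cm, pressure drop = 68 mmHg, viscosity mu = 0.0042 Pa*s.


Q = pi*r^4*dP / (8*mu*L)
r = 0.0027 m, L = 0.44 m
dP = 68 mmHg = 9065.896 Pa
Q = 1.0238e-04 m^3/s


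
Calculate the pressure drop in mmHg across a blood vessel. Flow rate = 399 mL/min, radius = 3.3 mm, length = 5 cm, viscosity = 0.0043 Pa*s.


dP = 8*mu*L*Q / (pi*r^4)
Q = 399 mL/min = 6.65e-06 m^3/s
dP = 30.7004 Pa = 30.7004 / 133.322 mmHg = 0.2303 mmHg


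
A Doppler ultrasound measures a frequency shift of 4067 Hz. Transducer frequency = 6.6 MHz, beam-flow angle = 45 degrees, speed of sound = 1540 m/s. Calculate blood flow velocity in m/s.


v = fd * c / (2 * f0 * cos(theta))
v = 4067 * 1540 / (2 * 6.6000e+06 * cos(45))
v = 0.671 m/s


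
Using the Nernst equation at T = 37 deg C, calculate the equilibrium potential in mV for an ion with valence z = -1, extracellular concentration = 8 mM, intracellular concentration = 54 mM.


E = (RT/(zF)) * ln(C_out/C_in)
T = 37 + 273.15 = 310.15 K
E = (8.314 * 310.15 / (-1 * 96485)) * ln(8/54)
E = 51.03 mV


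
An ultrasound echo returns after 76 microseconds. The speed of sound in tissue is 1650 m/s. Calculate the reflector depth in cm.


depth = c * t / 2
t = 76 us = 7.6000e-05 s
depth = 1650 * 7.6000e-05 / 2
depth = 0.0627 m = 6.27 cm


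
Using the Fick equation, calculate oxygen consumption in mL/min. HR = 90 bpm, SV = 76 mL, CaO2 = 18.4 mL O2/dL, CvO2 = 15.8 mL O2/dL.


CO = HR*SV = 90*76/1000 = 6.84 L/min
a-v O2 diff = 18.4 - 15.8 = 2.6 mL/dL
VO2 = CO * (CaO2-CvO2) * 10 dL/L
VO2 = 6.84 * 2.6 * 10
VO2 = 177.8 mL/min


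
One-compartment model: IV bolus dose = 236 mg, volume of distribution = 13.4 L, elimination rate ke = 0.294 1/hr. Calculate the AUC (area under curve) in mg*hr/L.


C0 = Dose/Vd = 236/13.4 = 17.6119 mg/L
AUC = C0/ke = 17.6119/0.294
AUC = 59.9 mg*hr/L


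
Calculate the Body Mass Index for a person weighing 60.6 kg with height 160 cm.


BMI = weight / height^2
height = 160 cm = 1.6 m
BMI = 60.6 / 1.6^2
BMI = 23.67 kg/m^2


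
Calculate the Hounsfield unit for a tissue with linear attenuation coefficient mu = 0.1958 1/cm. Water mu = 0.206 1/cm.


HU = ((mu_tissue - mu_water) / mu_water) * 1000
HU = ((0.1958 - 0.206) / 0.206) * 1000
HU = -49.51


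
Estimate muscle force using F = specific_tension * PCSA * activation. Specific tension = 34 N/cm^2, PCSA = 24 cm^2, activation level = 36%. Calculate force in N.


F = sigma * PCSA * activation
F = 34 * 24 * 0.36
F = 293.8 N


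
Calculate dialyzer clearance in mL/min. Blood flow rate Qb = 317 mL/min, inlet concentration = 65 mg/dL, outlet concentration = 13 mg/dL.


K = Qb * (Cb_in - Cb_out) / Cb_in
K = 317 * (65 - 13) / 65
K = 253.6 mL/min


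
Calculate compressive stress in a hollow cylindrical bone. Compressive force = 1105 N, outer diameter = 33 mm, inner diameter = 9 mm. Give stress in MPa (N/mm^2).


A = pi*(r_o^2 - r_i^2)
r_o = 16.5 mm, r_i = 4.5 mm
A = 791.681 mm^2
sigma = F/A = 1105 / 791.681
sigma = 1.396 MPa


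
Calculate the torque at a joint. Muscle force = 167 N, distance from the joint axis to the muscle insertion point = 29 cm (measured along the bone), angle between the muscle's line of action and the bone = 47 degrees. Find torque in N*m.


Torque = F * d * sin(theta)   (moment arm = d*sin(theta))
d = 29 cm = 0.29 m
Torque = 167 * 0.29 * sin(47)
Torque = 35.42 N*m


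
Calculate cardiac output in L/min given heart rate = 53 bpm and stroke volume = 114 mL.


CO = HR * SV
CO = 53 * 114 / 1000
CO = 6.042 L/min


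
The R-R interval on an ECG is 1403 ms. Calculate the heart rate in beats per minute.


HR = 60 / RR_interval(s)
RR = 1403 ms = 1.403 s
HR = 60 / 1.403 = 42.77 bpm


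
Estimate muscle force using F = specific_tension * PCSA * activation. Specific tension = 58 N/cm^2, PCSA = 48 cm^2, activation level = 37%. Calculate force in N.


F = sigma * PCSA * activation
F = 58 * 48 * 0.37
F = 1030 N


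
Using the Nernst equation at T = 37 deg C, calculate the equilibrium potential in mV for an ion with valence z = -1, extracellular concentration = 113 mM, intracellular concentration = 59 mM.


E = (RT/(zF)) * ln(C_out/C_in)
T = 37 + 273.15 = 310.15 K
E = (8.314 * 310.15 / (-1 * 96485)) * ln(113/59)
E = -17.37 mV


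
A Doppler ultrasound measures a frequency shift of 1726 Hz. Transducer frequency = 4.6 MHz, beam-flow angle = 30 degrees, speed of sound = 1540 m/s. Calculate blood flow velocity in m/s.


v = fd * c / (2 * f0 * cos(theta))
v = 1726 * 1540 / (2 * 4.6000e+06 * cos(30))
v = 0.3336 m/s


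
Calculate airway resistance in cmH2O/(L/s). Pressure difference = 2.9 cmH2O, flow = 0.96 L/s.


R = dP / flow
R = 2.9 / 0.96
R = 3.021 cmH2O/(L/s)


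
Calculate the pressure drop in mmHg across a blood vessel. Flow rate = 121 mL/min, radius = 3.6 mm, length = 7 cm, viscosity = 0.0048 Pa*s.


dP = 8*mu*L*Q / (pi*r^4)
Q = 121 mL/min = 2.01667e-06 m^3/s
dP = 10.2732 Pa = 10.2732 / 133.322 mmHg = 0.07706 mmHg


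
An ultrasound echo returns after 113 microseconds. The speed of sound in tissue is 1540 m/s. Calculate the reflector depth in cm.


depth = c * t / 2
t = 113 us = 1.1300e-04 s
depth = 1540 * 1.1300e-04 / 2
depth = 0.08701 m = 8.701 cm


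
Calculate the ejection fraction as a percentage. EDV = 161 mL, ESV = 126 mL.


SV = EDV - ESV = 161 - 126 = 35 mL
EF = SV/EDV * 100 = 35/161 * 100
EF = 21.74%


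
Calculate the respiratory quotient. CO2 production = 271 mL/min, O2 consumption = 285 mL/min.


RQ = VCO2 / VO2
RQ = 271 / 285
RQ = 0.9509


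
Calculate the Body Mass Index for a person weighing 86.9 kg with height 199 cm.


BMI = weight / height^2
height = 199 cm = 1.99 m
BMI = 86.9 / 1.99^2
BMI = 21.94 kg/m^2


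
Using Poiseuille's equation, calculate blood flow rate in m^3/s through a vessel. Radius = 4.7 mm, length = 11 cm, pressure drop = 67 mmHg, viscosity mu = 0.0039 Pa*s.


Q = pi*r^4*dP / (8*mu*L)
r = 0.0047 m, L = 0.11 m
dP = 67 mmHg = 8932.574 Pa
Q = 0.00399 m^3/s


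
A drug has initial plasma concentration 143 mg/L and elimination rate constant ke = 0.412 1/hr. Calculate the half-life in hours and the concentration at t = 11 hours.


t_half = ln(2) / ke = 0.693147 / 0.412 = 1.682 hr
C(t) = C0 * exp(-ke*t) = 143 * exp(-0.412*11)
C(11) = 1.539 mg/L


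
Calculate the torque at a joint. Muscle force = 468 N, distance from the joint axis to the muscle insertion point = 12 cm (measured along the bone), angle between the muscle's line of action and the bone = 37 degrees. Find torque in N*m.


Torque = F * d * sin(theta)   (moment arm = d*sin(theta))
d = 12 cm = 0.12 m
Torque = 468 * 0.12 * sin(37)
Torque = 33.8 N*m


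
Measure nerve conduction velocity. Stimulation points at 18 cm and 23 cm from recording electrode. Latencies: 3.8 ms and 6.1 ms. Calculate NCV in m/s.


Distance = (23 - 18) / 100 = 0.05 m
dt = (6.1 - 3.8) / 1000 = 0.0023 s
NCV = dist / dt = 21.74 m/s


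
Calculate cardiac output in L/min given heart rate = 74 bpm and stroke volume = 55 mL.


CO = HR * SV
CO = 74 * 55 / 1000
CO = 4.07 L/min


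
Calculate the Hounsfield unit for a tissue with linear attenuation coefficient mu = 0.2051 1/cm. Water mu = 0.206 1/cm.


HU = ((mu_tissue - mu_water) / mu_water) * 1000
HU = ((0.2051 - 0.206) / 0.206) * 1000
HU = -4.369


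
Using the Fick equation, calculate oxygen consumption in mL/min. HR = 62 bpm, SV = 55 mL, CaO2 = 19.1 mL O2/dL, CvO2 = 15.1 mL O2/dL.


CO = HR*SV = 62*55/1000 = 3.41 L/min
a-v O2 diff = 19.1 - 15.1 = 4 mL/dL
VO2 = CO * (CaO2-CvO2) * 10 dL/L
VO2 = 3.41 * 4 * 10
VO2 = 136.4 mL/min


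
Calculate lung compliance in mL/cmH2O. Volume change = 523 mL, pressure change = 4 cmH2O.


C = dV / dP
C = 523 / 4
C = 130.8 mL/cmH2O


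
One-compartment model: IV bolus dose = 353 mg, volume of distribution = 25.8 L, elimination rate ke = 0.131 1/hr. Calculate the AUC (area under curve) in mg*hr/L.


C0 = Dose/Vd = 353/25.8 = 13.6822 mg/L
AUC = C0/ke = 13.6822/0.131
AUC = 104.4 mg*hr/L


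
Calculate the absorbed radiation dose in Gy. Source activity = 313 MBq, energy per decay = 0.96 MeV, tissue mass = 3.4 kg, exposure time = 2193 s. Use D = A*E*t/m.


A = 313 MBq = 3.1300e+08 Bq
E = 0.96 MeV = 1.53792e-13 J
D = A*E*t/m = 3.1300e+08*1.53792e-13*2193/3.4
D = 0.03105 Gy


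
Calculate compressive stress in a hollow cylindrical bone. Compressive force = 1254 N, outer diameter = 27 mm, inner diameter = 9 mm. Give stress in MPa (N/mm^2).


A = pi*(r_o^2 - r_i^2)
r_o = 13.5 mm, r_i = 4.5 mm
A = 508.938 mm^2
sigma = F/A = 1254 / 508.938
sigma = 2.464 MPa


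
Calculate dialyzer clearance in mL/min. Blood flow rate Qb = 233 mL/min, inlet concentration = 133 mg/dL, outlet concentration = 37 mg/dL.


K = Qb * (Cb_in - Cb_out) / Cb_in
K = 233 * (133 - 37) / 133
K = 168.2 mL/min


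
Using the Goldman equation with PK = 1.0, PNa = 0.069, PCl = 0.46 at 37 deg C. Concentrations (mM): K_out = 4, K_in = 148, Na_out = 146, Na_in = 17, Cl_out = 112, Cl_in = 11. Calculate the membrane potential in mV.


Vm = (RT/F)*ln((PK*Ko + PNa*Nao + PCl*Cli)/(PK*Ki + PNa*Nai + PCl*Clo))
Numer = 19.134, Denom = 200.693
Vm = -62.81 mV


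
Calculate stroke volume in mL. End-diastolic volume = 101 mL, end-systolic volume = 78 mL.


SV = EDV - ESV
SV = 101 - 78
SV = 23 mL


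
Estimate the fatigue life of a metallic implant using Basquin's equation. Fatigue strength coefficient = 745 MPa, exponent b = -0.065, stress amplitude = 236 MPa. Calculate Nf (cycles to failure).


sigma_a = sigma_f' * (2Nf)^b
2Nf = (sigma_a/sigma_f')^(1/b)
2Nf = (236/745)^(1/-0.065)
2Nf = 47938128
Nf = 2.3969e+07


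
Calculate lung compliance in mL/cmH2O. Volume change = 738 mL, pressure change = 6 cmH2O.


C = dV / dP
C = 738 / 6
C = 123 mL/cmH2O


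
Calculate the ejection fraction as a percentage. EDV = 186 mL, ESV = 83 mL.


SV = EDV - ESV = 186 - 83 = 103 mL
EF = SV/EDV * 100 = 103/186 * 100
EF = 55.38%


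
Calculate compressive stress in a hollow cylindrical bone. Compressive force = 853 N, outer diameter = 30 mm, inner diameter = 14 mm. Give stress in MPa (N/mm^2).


A = pi*(r_o^2 - r_i^2)
r_o = 15 mm, r_i = 7 mm
A = 552.92 mm^2
sigma = F/A = 853 / 552.92
sigma = 1.543 MPa


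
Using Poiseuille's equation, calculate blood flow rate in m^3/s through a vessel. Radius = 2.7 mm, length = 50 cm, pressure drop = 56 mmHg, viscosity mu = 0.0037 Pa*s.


Q = pi*r^4*dP / (8*mu*L)
r = 0.0027 m, L = 0.5 m
dP = 56 mmHg = 7466.032 Pa
Q = 8.4223e-05 m^3/s


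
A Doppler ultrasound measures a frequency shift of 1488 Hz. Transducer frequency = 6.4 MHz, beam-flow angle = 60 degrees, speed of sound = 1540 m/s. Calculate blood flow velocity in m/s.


v = fd * c / (2 * f0 * cos(theta))
v = 1488 * 1540 / (2 * 6.4000e+06 * cos(60))
v = 0.358 m/s


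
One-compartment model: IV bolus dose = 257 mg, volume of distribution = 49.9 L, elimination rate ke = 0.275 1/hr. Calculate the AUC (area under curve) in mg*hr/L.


C0 = Dose/Vd = 257/49.9 = 5.1503 mg/L
AUC = C0/ke = 5.1503/0.275
AUC = 18.73 mg*hr/L


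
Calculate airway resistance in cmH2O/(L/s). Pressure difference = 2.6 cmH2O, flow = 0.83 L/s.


R = dP / flow
R = 2.6 / 0.83
R = 3.133 cmH2O/(L/s)


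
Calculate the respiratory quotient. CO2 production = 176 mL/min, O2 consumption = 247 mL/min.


RQ = VCO2 / VO2
RQ = 176 / 247
RQ = 0.7126


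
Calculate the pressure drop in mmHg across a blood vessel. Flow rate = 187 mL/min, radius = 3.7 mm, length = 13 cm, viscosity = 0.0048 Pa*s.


dP = 8*mu*L*Q / (pi*r^4)
Q = 187 mL/min = 3.11667e-06 m^3/s
dP = 26.4246 Pa = 26.4246 / 133.322 mmHg = 0.1982 mmHg


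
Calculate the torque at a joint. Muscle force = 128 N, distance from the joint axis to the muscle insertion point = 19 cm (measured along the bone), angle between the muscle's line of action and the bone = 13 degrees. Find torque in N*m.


Torque = F * d * sin(theta)   (moment arm = d*sin(theta))
d = 19 cm = 0.19 m
Torque = 128 * 0.19 * sin(13)
Torque = 5.471 N*m


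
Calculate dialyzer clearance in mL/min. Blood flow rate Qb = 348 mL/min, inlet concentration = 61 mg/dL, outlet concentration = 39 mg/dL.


K = Qb * (Cb_in - Cb_out) / Cb_in
K = 348 * (61 - 39) / 61
K = 125.5 mL/min


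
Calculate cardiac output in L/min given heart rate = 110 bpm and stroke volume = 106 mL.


CO = HR * SV
CO = 110 * 106 / 1000
CO = 11.66 L/min


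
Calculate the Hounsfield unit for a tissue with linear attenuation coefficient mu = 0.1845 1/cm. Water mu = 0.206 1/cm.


HU = ((mu_tissue - mu_water) / mu_water) * 1000
HU = ((0.1845 - 0.206) / 0.206) * 1000
HU = -104.4


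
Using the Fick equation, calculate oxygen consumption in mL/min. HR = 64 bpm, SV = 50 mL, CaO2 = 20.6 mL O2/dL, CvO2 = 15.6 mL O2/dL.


CO = HR*SV = 64*50/1000 = 3.2 L/min
a-v O2 diff = 20.6 - 15.6 = 5 mL/dL
VO2 = CO * (CaO2-CvO2) * 10 dL/L
VO2 = 3.2 * 5 * 10
VO2 = 160 mL/min


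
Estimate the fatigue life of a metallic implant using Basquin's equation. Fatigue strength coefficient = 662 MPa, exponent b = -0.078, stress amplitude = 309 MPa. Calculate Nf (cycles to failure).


sigma_a = sigma_f' * (2Nf)^b
2Nf = (sigma_a/sigma_f')^(1/b)
2Nf = (309/662)^(1/-0.078)
2Nf = 17470.342
Nf = 8735


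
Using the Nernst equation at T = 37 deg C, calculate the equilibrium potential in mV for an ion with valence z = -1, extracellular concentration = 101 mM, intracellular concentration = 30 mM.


E = (RT/(zF)) * ln(C_out/C_in)
T = 37 + 273.15 = 310.15 K
E = (8.314 * 310.15 / (-1 * 96485)) * ln(101/30)
E = -32.44 mV


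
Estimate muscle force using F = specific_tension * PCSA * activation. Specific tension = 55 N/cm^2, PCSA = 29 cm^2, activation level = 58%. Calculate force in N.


F = sigma * PCSA * activation
F = 55 * 29 * 0.58
F = 925.1 N


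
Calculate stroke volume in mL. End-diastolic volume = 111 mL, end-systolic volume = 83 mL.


SV = EDV - ESV
SV = 111 - 83
SV = 28 mL


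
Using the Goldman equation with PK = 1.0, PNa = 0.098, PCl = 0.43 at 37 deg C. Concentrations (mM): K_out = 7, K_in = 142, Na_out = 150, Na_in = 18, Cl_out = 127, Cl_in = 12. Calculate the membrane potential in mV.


Vm = (RT/F)*ln((PK*Ko + PNa*Nao + PCl*Cli)/(PK*Ki + PNa*Nai + PCl*Clo))
Numer = 26.86, Denom = 198.374
Vm = -53.44 mV


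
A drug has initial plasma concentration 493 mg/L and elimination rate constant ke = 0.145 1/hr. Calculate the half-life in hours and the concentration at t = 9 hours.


t_half = ln(2) / ke = 0.693147 / 0.145 = 4.78 hr
C(t) = C0 * exp(-ke*t) = 493 * exp(-0.145*9)
C(9) = 133.7 mg/L


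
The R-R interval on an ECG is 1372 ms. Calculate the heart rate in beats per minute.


HR = 60 / RR_interval(s)
RR = 1372 ms = 1.372 s
HR = 60 / 1.372 = 43.73 bpm


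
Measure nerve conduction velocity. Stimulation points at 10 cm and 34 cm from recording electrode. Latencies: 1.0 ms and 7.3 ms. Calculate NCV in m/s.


Distance = (34 - 10) / 100 = 0.24 m
dt = (7.3 - 1.0) / 1000 = 0.0063 s
NCV = dist / dt = 38.1 m/s


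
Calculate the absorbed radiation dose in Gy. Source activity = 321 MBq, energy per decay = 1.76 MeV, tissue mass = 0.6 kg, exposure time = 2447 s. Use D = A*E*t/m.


A = 321 MBq = 3.2100e+08 Bq
E = 1.76 MeV = 2.81952e-13 J
D = A*E*t/m = 3.2100e+08*2.81952e-13*2447/0.6
D = 0.3691 Gy


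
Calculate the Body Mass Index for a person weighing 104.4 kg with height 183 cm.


BMI = weight / height^2
height = 183 cm = 1.83 m
BMI = 104.4 / 1.83^2
BMI = 31.17 kg/m^2
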